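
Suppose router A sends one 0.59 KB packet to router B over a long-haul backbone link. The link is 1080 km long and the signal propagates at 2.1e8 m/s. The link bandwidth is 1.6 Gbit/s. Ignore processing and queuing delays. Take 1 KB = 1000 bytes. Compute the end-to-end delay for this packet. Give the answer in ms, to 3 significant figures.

L = 4720 bits.
Transmission delay = L/R = 4720 / 1600000000 = 0.00295 ms.
Propagation delay = d/s = 1080000 m / 210000000 m/s = 5.14286 ms.
Total = 5.15 ms.

5.15 ms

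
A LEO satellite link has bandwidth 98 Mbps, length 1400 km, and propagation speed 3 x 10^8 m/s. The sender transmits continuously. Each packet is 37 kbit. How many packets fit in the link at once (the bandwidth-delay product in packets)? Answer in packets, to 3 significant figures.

Propagation delay = 1400000 / 300000000 = 0.00466667 s.
BDP = R × t_prop = 98000000 × 0.00466667 = 457333 bits.
In packets of 37000 bits: 12.4 packets.

12.4 packets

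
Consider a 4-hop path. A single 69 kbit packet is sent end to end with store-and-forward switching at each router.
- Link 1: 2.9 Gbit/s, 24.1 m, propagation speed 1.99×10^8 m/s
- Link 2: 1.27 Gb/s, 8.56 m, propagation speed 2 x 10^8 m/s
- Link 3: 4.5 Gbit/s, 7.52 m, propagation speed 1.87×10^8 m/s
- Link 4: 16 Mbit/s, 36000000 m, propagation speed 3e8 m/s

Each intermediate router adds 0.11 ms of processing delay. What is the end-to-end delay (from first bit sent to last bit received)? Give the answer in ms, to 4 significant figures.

L = 69000 bits.
Transmission delays (L/R per hop): 0.0237931, 0.0543307, 0.0153333, 4.3125 ms; sum = 4.40596 ms.
Propagation delays (d/s per hop): 0.000121106, 4.28e-05, 4.02139e-05, 120 ms; sum = 120 ms.
Processing at 3 router(s): 3 × 0.11 ms = 0.33 ms.
End-to-end = 124.7 ms.

124.7 ms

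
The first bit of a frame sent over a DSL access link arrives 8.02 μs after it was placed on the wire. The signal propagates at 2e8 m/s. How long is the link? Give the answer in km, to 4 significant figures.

1.604 km

d = s × t_prop = 200000000 × 8.02e-06 = 1.604 km.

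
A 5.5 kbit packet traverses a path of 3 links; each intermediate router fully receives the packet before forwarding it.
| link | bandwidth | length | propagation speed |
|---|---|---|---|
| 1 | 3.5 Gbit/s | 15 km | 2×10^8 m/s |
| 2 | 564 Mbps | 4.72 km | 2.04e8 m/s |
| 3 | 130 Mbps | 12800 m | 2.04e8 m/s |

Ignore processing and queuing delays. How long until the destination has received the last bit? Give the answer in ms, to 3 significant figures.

L = 5500 bits.
Transmission delays (L/R per hop): 0.00157143, 0.00975177, 0.0423077 ms; sum = 0.0536309 ms.
Propagation delays (d/s per hop): 0.075, 0.0231373, 0.0627451 ms; sum = 0.160882 ms.
End-to-end = 0.215 ms.

0.215 ms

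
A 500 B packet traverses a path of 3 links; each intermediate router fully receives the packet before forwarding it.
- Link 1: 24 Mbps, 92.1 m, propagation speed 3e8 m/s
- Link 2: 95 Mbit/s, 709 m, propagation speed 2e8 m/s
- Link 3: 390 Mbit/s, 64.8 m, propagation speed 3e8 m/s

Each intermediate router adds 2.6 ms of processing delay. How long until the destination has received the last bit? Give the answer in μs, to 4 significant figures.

L = 500 × 8 = 4000 bits.
Transmission delays (L/R per hop): 166.667, 42.1053, 10.2564 μs; sum = 219.028 μs.
Propagation delays (d/s per hop): 0.307, 3.545, 0.216 μs; sum = 4.068 μs.
Processing at 2 router(s): 2 × 2.6 ms = 5200 μs.
End-to-end = 5423 μs.

5423 μs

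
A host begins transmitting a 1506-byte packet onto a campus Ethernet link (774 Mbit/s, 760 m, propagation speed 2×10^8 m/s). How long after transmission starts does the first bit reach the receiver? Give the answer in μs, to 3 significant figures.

3.80 μs

First bit experiences only propagation delay: d/s = 760/200000000 = 3.80 μs.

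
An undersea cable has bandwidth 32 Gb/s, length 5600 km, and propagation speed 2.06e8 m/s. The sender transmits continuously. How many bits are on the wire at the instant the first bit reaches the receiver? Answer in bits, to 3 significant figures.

Propagation delay = 5600000 / 206000000 = 0.0271845 s.
BDP = R × t_prop = 32000000000 × 0.0271845 = 869903000 bits.

870000000 bits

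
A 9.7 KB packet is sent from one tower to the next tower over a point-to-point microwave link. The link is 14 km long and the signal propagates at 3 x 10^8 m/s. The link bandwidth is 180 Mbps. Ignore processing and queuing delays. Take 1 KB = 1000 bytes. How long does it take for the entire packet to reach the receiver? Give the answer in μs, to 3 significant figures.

L = 77600 bits.
Transmission delay = L/R = 77600 / 180000000 = 431.111 μs.
Propagation delay = d/s = 14000 m / 300000000 m/s = 46.6667 μs.
Total = 478 μs.

478 μs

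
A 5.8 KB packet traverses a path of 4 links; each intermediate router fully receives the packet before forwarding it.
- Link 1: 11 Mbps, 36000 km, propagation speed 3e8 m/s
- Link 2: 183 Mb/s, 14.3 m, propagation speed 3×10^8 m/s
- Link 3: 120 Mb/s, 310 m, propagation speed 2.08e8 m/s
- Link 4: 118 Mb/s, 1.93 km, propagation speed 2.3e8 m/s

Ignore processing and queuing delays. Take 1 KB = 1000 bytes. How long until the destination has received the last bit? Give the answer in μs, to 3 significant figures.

L = 46400 bits.
Transmission delays (L/R per hop): 4218.18, 253.552, 386.667, 393.22 μs; sum = 5251.62 μs.
Propagation delays (d/s per hop): 120000, 0.0476667, 1.49038, 8.3913 μs; sum = 120010 μs.
End-to-end = 125000 μs.

125000 μs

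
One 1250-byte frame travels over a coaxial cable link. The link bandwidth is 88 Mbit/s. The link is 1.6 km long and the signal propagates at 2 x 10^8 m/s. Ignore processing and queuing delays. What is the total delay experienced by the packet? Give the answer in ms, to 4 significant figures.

L = 1250 × 8 = 10000 bits.
Transmission delay = L/R = 10000 / 88000000 = 0.113636 ms.
Propagation delay = d/s = 1600 m / 200000000 m/s = 0.008 ms.
Total = 0.1216 ms.

0.1216 ms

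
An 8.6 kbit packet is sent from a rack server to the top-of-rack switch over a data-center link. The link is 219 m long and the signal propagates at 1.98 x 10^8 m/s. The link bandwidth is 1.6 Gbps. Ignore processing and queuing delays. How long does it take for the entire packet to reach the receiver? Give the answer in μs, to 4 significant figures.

L = 8600 bits.
Transmission delay = L/R = 8600 / 1600000000 = 5.375 μs.
Propagation delay = d/s = 219 m / 198000000 m/s = 1.10606 μs.
Total = 6.481 μs.

6.481 μs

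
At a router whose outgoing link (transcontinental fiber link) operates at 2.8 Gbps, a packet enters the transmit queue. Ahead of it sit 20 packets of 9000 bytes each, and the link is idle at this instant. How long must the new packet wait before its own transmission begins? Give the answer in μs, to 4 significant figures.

Each queued packet: L/R = 72000/2800000000 = 25.7143 μs.
20 queued → 514.286 μs.
Queuing delay = 514.3 μs.

514.3 μs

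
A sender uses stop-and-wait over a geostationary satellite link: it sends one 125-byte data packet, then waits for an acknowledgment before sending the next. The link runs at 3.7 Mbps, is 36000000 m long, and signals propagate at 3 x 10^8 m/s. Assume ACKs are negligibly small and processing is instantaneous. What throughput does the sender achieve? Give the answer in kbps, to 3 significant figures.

4.16 kbps

t_tx = L/R = 1000/3700000 = 0.00027027 s.
t_prop = 36000000/300000000 = 0.12 s; RTT = 0.24 s.
Cycle = t_tx + RTT = 0.24027 s.
Throughput = L / cycle = 1000 / 0.24027 = 4.16 kbps.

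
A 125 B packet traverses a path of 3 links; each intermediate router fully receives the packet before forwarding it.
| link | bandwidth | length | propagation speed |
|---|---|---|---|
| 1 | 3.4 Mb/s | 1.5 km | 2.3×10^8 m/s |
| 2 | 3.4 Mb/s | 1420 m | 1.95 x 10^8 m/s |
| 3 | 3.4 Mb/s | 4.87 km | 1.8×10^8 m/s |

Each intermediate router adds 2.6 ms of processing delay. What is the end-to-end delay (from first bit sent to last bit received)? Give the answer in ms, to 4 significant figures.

L = 125 × 8 = 1000 bits.
Transmission delay per hop = L/R = 1000/3400000 = 0.294118 ms; 3 hops → 0.882353 ms.
Propagation delays (d/s per hop): 0.00652174, 0.00728205, 0.0270556 ms; sum = 0.0408593 ms.
Processing at 2 router(s): 2 × 2.6 ms = 5.2 ms.
End-to-end = 6.123 ms.

6.123 ms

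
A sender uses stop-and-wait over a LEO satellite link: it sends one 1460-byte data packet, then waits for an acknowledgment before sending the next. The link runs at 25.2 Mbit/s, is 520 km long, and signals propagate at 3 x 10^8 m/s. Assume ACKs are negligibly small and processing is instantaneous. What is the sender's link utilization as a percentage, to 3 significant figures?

t_tx = L/R = 11680/25200000 = 0.000463492 s.
t_prop = 520000/300000000 = 0.00173333 s; RTT = 0.00346667 s.
Cycle = t_tx + RTT = 0.00393016 s.
Utilization = t_tx / cycle = 0.000463492/0.00393016 = 11.8 %.

11.8 %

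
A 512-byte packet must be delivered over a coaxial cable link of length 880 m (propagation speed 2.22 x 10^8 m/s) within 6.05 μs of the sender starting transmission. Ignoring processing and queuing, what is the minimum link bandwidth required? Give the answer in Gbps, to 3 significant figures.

L = 4096 bits.
Propagation delay = 880 / 2.22e+08 = 3.96396 μs.
Transmission budget = 6.05 − 3.96396 = 2.08604 μs.
R ≥ L / t_tx = 4096 bits / 2.08604e-06 s = 1.96 Gbps.

1.96 Gbps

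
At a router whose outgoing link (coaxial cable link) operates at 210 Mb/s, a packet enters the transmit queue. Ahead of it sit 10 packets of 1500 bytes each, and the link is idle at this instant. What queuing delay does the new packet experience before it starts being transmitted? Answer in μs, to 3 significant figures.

571 μs

Each queued packet: L/R = 12000/210000000 = 57.1429 μs.
10 queued → 571.429 μs.
Queuing delay = 571 μs.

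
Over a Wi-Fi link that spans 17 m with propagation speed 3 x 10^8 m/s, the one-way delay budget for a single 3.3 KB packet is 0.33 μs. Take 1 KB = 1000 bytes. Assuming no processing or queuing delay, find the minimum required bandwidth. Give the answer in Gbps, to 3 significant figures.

L = 26400 bits.
Propagation delay = 17 / 300000000 = 0.0566667 μs.
Transmission budget = 0.33 − 0.0566667 = 0.273333 μs.
R ≥ L / t_tx = 26400 bits / 2.73333e-07 s = 96.6 Gbps.

96.6 Gbps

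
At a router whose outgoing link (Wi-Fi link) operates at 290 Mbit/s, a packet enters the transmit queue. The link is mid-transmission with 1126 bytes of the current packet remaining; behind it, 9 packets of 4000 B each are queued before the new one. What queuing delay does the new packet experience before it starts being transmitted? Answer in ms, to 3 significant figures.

1.02 ms

Each queued packet: L/R = 32000/290000000 = 0.110345 ms.
9 queued → 0.993103 ms.
Plus remaining 9008 bits of current packet: 0.0310621 ms.
Queuing delay = 1.02 ms.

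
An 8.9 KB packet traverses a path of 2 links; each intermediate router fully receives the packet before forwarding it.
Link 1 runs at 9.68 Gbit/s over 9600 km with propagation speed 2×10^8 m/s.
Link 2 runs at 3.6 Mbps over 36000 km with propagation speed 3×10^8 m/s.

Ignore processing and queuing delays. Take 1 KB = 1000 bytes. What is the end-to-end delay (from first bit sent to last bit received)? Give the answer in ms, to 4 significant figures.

187.8 ms

L = 71200 bits.
Transmission delays (L/R per hop): 0.00735537, 19.7778 ms; sum = 19.7851 ms.
Propagation delays (d/s per hop): 48, 120 ms; sum = 168 ms.
End-to-end = 187.8 ms.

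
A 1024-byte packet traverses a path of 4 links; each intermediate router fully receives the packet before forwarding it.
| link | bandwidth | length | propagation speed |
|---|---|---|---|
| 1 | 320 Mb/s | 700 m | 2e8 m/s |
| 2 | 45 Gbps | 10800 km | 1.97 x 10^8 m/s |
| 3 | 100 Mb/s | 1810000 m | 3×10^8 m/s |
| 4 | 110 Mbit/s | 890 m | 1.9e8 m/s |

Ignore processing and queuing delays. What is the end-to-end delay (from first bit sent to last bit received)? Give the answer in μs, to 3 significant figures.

L = 1024 × 8 = 8192 bits.
Transmission delays (L/R per hop): 25.6, 0.182044, 81.92, 74.4727 μs; sum = 182.175 μs.
Propagation delays (d/s per hop): 3.5, 54822.3, 6033.33, 4.68421 μs; sum = 60863.9 μs.
End-to-end = 61000 μs.

61000 μs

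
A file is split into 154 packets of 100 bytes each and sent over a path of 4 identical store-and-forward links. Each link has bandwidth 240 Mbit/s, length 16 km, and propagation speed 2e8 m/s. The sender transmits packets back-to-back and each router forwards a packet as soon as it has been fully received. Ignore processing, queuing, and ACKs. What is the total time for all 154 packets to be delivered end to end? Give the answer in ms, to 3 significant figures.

0.843 ms

Per-hop transmission t_tx = L/R = 800/240000000 = 0.00333333 ms.
Per-hop propagation t_prop = 16000/200000000 = 0.08 ms.
Pipeline fill: first packet needs 4·t_tx to clear all hops; remaining 153 packets each add one t_tx.
Total = (4+154-1)·t_tx + 4·t_prop = 157·0.00333333 + 4·0.08 = 0.843 ms.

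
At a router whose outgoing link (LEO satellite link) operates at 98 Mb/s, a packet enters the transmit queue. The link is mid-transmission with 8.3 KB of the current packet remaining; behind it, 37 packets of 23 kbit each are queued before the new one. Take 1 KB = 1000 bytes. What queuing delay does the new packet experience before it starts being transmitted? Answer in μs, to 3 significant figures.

Each queued packet: L/R = 23000/98000000 = 234.694 μs.
37 queued → 8683.67 μs.
Plus remaining 66400 bits of current packet: 677.551 μs.
Queuing delay = 9360 μs.

9360 μs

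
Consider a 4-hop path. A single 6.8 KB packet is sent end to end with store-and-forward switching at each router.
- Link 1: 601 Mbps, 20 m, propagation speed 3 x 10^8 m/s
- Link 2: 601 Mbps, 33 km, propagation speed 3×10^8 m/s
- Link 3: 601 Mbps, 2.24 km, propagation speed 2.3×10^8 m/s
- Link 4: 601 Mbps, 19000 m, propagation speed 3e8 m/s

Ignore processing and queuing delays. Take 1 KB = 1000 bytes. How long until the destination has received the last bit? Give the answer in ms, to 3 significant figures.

L = 54400 bits.
Transmission delay per hop = L/R = 54400/601000000 = 0.0905158 ms; 4 hops → 0.362063 ms.
Propagation delays (d/s per hop): 6.66667e-05, 0.11, 0.00973913, 0.0633333 ms; sum = 0.183139 ms.
End-to-end = 0.545 ms.

0.545 ms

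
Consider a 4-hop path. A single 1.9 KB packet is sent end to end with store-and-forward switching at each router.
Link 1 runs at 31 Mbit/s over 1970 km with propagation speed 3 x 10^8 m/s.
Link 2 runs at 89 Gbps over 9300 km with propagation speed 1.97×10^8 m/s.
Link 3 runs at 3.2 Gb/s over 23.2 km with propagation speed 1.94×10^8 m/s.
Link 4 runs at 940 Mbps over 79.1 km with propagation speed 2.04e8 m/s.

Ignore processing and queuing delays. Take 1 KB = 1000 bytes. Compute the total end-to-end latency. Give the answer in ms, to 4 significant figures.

L = 15200 bits.
Transmission delays (L/R per hop): 0.490323, 0.000170787, 0.00475, 0.0161702 ms; sum = 0.511414 ms.
Propagation delays (d/s per hop): 6.56667, 47.2081, 0.119588, 0.387745 ms; sum = 54.2821 ms.
End-to-end = 54.79 ms.

54.79 ms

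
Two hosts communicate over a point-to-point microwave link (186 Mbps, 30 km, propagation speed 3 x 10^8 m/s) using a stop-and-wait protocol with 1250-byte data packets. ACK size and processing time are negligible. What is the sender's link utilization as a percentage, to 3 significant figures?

21.2 %

t_tx = L/R = 10000/186000000 = 5.37634e-05 s.
t_prop = 30000/300000000 = 0.0001 s; RTT = 0.0002 s.
Cycle = t_tx + RTT = 0.000253763 s.
Utilization = t_tx / cycle = 5.37634e-05/0.000253763 = 21.2 %.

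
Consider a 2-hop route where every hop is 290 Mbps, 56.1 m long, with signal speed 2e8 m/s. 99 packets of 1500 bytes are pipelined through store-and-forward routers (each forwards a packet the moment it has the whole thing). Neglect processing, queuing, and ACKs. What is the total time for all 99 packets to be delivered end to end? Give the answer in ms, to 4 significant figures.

4.138 ms

Per-hop transmission t_tx = L/R = 12000/290000000 = 0.0413793 ms.
Per-hop propagation t_prop = 56.1/200000000 = 0.0002805 ms.
Pipeline fill: first packet needs 2·t_tx to clear all hops; remaining 98 packets each add one t_tx.
Total = (2+99-1)·t_tx + 2·t_prop = 100·0.0413793 + 2·0.0002805 = 4.138 ms.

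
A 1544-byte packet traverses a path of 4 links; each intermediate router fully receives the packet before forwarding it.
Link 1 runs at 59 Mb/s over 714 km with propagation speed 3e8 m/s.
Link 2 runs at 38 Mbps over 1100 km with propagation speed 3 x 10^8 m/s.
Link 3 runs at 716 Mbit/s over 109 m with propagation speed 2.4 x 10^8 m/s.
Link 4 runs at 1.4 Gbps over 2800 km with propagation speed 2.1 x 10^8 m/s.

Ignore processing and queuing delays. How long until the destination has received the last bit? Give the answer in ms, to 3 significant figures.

L = 1544 × 8 = 12352 bits.
Transmission delays (L/R per hop): 0.209356, 0.325053, 0.0172514, 0.00882286 ms; sum = 0.560483 ms.
Propagation delays (d/s per hop): 2.38, 3.66667, 0.000454167, 13.3333 ms; sum = 19.3805 ms.
End-to-end = 19.9 ms.

19.9 ms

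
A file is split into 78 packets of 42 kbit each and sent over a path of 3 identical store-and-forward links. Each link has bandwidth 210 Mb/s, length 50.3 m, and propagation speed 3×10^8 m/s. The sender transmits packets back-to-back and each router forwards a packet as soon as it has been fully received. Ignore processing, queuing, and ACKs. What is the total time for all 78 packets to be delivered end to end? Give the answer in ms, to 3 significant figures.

16.0 ms

Per-hop transmission t_tx = L/R = 42000/210000000 = 0.2 ms.
Per-hop propagation t_prop = 50.3/300000000 = 0.000167667 ms.
Pipeline fill: first packet needs 3·t_tx to clear all hops; remaining 77 packets each add one t_tx.
Total = (3+78-1)·t_tx + 3·t_prop = 80·0.2 + 3·0.000167667 = 16.0 ms.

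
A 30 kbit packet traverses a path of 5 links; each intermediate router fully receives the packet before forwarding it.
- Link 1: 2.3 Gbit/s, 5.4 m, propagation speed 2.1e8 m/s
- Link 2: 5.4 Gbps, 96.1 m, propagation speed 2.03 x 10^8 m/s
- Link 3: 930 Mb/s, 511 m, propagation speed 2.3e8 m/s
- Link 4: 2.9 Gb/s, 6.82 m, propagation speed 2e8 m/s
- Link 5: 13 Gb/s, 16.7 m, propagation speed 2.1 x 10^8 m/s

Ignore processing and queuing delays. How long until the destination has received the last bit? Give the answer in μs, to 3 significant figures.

L = 30000 bits.
Transmission delays (L/R per hop): 13.0435, 5.55556, 32.2581, 10.3448, 2.30769 μs; sum = 63.5096 μs.
Propagation delays (d/s per hop): 0.0257143, 0.473399, 2.22174, 0.0341, 0.0795238 μs; sum = 2.83448 μs.
End-to-end = 66.3 μs.

66.3 μs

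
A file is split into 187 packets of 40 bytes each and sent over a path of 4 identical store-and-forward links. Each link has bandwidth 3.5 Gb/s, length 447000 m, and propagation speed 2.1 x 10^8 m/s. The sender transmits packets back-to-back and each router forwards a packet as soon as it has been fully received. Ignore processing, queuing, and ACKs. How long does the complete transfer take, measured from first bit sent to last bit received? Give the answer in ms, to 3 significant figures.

Per-hop transmission t_tx = L/R = 320/3500000000 = 9.14286e-05 ms.
Per-hop propagation t_prop = 447000/210000000 = 2.12857 ms.
Pipeline fill: first packet needs 4·t_tx to clear all hops; remaining 186 packets each add one t_tx.
Total = (4+187-1)·t_tx + 4·t_prop = 190·9.14286e-05 + 4·2.12857 = 8.53 ms.

8.53 ms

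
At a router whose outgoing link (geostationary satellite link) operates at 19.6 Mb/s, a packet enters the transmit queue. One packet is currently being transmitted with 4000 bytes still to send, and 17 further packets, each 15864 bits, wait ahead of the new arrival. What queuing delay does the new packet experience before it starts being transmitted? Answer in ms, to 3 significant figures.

Each queued packet: L/R = 15864/19600000 = 0.809388 ms.
17 queued → 13.7596 ms.
Plus remaining 32000 bits of current packet: 1.63265 ms.
Queuing delay = 15.4 ms.

15.4 ms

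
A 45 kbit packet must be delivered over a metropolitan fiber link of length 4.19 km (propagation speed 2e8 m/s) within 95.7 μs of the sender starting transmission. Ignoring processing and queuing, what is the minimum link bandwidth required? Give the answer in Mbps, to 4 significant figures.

Propagation delay = 4190 / 200000000 = 20.95 μs.
Transmission budget = 95.7 − 20.95 = 74.75 μs.
R ≥ L / t_tx = 45000 bits / 7.475e-05 s = 602.0 Mbps.

602.0 Mbps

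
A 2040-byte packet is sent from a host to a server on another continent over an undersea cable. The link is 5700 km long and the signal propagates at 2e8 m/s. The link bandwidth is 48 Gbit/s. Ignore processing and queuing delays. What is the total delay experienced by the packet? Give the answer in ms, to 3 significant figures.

L = 2040 × 8 = 16320 bits.
Transmission delay = L/R = 16320 / 48000000000 = 0.00034 ms.
Propagation delay = d/s = 5700000 m / 200000000 m/s = 28.5 ms.
Total = 28.5 ms.

28.5 ms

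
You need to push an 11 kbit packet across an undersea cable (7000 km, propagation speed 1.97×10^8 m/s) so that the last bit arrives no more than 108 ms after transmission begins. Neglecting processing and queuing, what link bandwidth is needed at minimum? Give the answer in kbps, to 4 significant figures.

151.8 kbps

Propagation delay = 7000000 / 197000000 = 35.533 ms.
Transmission budget = 108 − 35.533 = 72.467 ms.
R ≥ L / t_tx = 11000 bits / 0.072467 s = 151.8 kbps.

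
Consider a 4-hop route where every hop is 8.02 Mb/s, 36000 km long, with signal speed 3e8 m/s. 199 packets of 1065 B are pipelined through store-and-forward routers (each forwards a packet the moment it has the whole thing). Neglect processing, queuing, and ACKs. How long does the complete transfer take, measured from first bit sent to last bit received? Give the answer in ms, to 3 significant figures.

695 ms

Per-hop transmission t_tx = L/R = 8520/8020000 = 1.06234 ms.
Per-hop propagation t_prop = 36000000/300000000 = 120 ms.
Pipeline fill: first packet needs 4·t_tx to clear all hops; remaining 198 packets each add one t_tx.
Total = (4+199-1)·t_tx + 4·t_prop = 202·1.06234 + 4·120 = 695 ms.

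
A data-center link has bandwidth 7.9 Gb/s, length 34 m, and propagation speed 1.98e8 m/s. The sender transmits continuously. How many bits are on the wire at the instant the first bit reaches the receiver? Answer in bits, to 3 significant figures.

Propagation delay = 34 / 198000000 = 1.71717e-07 s.
BDP = R × t_prop = 7900000000 × 1.71717e-07 = 1356.57 bits.

1360 bits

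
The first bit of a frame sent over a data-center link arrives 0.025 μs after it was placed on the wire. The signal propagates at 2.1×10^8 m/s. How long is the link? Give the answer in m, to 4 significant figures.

5.250 m

d = s × t_prop = 210000000 × 2.5e-08 = 5.250 m.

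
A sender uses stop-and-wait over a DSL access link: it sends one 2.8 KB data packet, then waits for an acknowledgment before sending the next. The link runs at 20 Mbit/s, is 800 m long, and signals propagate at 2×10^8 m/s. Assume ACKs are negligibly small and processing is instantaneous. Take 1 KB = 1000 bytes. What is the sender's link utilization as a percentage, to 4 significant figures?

t_tx = L/R = 22400/20000000 = 0.00112 s.
t_prop = 800/200000000 = 4e-06 s; RTT = 8e-06 s.
Cycle = t_tx + RTT = 0.001128 s.
Utilization = t_tx / cycle = 0.00112/0.001128 = 99.29 %.

99.29 %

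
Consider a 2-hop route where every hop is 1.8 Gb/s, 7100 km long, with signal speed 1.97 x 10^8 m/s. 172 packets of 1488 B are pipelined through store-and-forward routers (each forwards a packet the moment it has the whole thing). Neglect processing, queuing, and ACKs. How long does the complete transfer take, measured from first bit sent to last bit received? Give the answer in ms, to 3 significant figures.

73.2 ms

Per-hop transmission t_tx = L/R = 11904/1800000000 = 0.00661333 ms.
Per-hop propagation t_prop = 7100000/197000000 = 36.0406 ms.
Pipeline fill: first packet needs 2·t_tx to clear all hops; remaining 171 packets each add one t_tx.
Total = (2+172-1)·t_tx + 2·t_prop = 173·0.00661333 + 2·36.0406 = 73.2 ms.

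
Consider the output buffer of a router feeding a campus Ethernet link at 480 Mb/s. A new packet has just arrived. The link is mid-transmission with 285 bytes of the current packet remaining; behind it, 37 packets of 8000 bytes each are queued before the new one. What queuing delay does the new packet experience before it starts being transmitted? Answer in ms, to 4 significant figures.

4.938 ms

Each queued packet: L/R = 64000/480000000 = 0.133333 ms.
37 queued → 4.93333 ms.
Plus remaining 2280 bits of current packet: 0.00475 ms.
Queuing delay = 4.938 ms.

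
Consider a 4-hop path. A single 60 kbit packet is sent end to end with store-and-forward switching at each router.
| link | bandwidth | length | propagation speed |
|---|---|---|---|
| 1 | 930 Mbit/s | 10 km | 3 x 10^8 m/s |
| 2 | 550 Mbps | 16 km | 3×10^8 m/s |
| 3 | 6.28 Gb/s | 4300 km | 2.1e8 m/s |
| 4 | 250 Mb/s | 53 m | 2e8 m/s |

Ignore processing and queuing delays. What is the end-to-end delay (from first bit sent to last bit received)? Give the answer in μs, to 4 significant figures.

L = 60000 bits.
Transmission delays (L/R per hop): 64.5161, 109.091, 9.55414, 240 μs; sum = 423.161 μs.
Propagation delays (d/s per hop): 33.3333, 53.3333, 20476.2, 0.265 μs; sum = 20563.1 μs.
End-to-end = 20990 μs.

20990 μs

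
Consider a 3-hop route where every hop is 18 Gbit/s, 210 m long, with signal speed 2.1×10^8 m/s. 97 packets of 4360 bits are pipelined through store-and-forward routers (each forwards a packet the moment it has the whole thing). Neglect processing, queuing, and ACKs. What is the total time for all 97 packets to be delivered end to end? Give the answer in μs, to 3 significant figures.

27.0 μs

Per-hop transmission t_tx = L/R = 4360/18000000000 = 0.242222 μs.
Per-hop propagation t_prop = 210/210000000 = 1 μs.
Pipeline fill: first packet needs 3·t_tx to clear all hops; remaining 96 packets each add one t_tx.
Total = (3+97-1)·t_tx + 3·t_prop = 99·0.242222 + 3·1 = 27.0 μs.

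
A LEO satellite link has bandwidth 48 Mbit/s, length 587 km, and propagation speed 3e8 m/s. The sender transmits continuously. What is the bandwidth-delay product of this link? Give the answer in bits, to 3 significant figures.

Propagation delay = 587000 / 300000000 = 0.00195667 s.
BDP = R × t_prop = 48000000 × 0.00195667 = 93920 bits.

93900 bits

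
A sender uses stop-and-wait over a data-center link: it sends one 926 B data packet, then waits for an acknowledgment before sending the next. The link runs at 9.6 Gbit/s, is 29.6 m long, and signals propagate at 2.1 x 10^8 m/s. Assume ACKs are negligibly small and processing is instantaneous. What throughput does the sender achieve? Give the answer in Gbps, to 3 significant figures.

t_tx = L/R = 7408/9600000000 = 7.71667e-07 s.
t_prop = 29.6/210000000 = 1.40952e-07 s; RTT = 2.81905e-07 s.
Cycle = t_tx + RTT = 1.05357e-06 s.
Throughput = L / cycle = 7408 / 1.05357e-06 = 7.03 Gbps.

7.03 Gbps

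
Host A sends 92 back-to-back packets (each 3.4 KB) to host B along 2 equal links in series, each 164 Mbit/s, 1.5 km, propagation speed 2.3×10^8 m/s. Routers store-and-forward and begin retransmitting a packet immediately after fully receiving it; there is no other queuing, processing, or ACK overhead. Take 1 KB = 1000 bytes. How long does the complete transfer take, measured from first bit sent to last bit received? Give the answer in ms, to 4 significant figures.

15.44 ms

Per-hop transmission t_tx = L/R = 27200/164000000 = 0.165854 ms.
Per-hop propagation t_prop = 1500/2.3e+08 = 0.00652174 ms.
Pipeline fill: first packet needs 2·t_tx to clear all hops; remaining 91 packets each add one t_tx.
Total = (2+92-1)·t_tx + 2·t_prop = 93·0.165854 + 2·0.00652174 = 15.44 ms.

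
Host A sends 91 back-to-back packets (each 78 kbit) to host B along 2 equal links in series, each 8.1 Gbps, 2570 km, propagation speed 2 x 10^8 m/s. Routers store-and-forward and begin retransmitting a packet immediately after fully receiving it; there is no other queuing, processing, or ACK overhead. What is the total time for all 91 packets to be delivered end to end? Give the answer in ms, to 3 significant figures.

Per-hop transmission t_tx = L/R = 78000/8100000000 = 0.00962963 ms.
Per-hop propagation t_prop = 2570000/200000000 = 12.85 ms.
Pipeline fill: first packet needs 2·t_tx to clear all hops; remaining 90 packets each add one t_tx.
Total = (2+91-1)·t_tx + 2·t_prop = 92·0.00962963 + 2·12.85 = 26.6 ms.

26.6 ms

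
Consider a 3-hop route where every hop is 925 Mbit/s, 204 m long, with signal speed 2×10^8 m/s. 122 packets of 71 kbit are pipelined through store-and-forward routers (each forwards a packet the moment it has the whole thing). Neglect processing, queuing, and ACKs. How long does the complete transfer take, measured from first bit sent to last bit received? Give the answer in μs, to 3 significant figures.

Per-hop transmission t_tx = L/R = 71000/925000000 = 76.7568 μs.
Per-hop propagation t_prop = 204/200000000 = 1.02 μs.
Pipeline fill: first packet needs 3·t_tx to clear all hops; remaining 121 packets each add one t_tx.
Total = (3+122-1)·t_tx + 3·t_prop = 124·76.7568 + 3·1.02 = 9520 μs.

9520 μs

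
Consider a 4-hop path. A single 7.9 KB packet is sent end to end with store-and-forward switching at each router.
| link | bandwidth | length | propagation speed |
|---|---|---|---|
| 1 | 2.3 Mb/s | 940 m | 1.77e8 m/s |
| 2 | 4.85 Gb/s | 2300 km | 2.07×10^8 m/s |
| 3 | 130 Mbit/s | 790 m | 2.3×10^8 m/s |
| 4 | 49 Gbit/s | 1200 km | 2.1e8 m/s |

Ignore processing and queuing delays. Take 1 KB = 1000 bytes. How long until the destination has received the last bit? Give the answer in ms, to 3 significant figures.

44.8 ms

L = 63200 bits.
Transmission delays (L/R per hop): 27.4783, 0.0130309, 0.486154, 0.0012898 ms; sum = 27.9787 ms.
Propagation delays (d/s per hop): 0.00531073, 11.1111, 0.00343478, 5.71429 ms; sum = 16.8341 ms.
End-to-end = 44.8 ms.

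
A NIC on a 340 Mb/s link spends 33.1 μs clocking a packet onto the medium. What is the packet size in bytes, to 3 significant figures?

1410 bytes

L = R × t_tx = 340000000 b/s × 3.31e-05 s = 11254 bits.
In bytes: 11254 / 8 = 1410 bytes.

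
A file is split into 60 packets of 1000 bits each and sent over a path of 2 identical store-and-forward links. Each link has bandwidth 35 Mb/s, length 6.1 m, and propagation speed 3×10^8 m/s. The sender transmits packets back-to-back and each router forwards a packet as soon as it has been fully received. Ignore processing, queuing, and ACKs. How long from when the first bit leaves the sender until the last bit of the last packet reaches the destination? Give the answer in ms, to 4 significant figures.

1.743 ms

Per-hop transmission t_tx = L/R = 1000/35000000 = 0.0285714 ms.
Per-hop propagation t_prop = 6.1/300000000 = 2.03333e-05 ms.
Pipeline fill: first packet needs 2·t_tx to clear all hops; remaining 59 packets each add one t_tx.
Total = (2+60-1)·t_tx + 2·t_prop = 61·0.0285714 + 2·2.03333e-05 = 1.743 ms.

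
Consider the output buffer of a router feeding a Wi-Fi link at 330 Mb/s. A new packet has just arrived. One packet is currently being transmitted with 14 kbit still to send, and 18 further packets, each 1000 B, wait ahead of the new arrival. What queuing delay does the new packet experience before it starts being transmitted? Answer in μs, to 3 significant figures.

479 μs

Each queued packet: L/R = 8000/330000000 = 24.2424 μs.
18 queued → 436.364 μs.
Plus remaining 14000 bits of current packet: 42.4242 μs.
Queuing delay = 479 μs.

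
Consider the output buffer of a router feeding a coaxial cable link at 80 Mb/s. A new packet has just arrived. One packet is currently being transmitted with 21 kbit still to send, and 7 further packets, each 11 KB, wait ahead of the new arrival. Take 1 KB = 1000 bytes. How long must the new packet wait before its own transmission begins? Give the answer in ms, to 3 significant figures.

Each queued packet: L/R = 88000/80000000 = 1.1 ms.
7 queued → 7.7 ms.
Plus remaining 21000 bits of current packet: 0.2625 ms.
Queuing delay = 7.96 ms.

7.96 ms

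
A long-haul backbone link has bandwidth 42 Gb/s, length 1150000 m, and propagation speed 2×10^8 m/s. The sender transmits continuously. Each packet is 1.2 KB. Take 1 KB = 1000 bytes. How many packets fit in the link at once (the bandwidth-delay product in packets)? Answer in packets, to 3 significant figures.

Propagation delay = 1150000 / 200000000 = 0.00575 s.
BDP = R × t_prop = 42000000000 × 0.00575 = 241500000 bits.
In packets of 9600 bits: 25200 packets.

25200 packets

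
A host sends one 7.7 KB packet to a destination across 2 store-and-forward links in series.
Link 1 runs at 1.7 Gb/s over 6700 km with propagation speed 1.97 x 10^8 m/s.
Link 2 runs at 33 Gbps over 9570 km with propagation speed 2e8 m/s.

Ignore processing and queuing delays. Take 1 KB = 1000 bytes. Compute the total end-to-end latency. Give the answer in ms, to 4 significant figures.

81.90 ms

L = 61600 bits.
Transmission delays (L/R per hop): 0.0362353, 0.00186667 ms; sum = 0.038102 ms.
Propagation delays (d/s per hop): 34.0102, 47.85 ms; sum = 81.8602 ms.
End-to-end = 81.90 ms.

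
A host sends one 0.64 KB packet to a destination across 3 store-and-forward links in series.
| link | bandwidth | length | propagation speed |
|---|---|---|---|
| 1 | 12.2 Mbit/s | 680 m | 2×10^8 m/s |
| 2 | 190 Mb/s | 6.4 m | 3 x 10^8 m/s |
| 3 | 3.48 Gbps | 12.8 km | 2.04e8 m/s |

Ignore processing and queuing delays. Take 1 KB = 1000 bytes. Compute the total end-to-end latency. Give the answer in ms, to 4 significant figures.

L = 5120 bits.
Transmission delays (L/R per hop): 0.419672, 0.0269474, 0.00147126 ms; sum = 0.448091 ms.
Propagation delays (d/s per hop): 0.0034, 2.13333e-05, 0.0627451 ms; sum = 0.0661664 ms.
End-to-end = 0.5143 ms.

0.5143 ms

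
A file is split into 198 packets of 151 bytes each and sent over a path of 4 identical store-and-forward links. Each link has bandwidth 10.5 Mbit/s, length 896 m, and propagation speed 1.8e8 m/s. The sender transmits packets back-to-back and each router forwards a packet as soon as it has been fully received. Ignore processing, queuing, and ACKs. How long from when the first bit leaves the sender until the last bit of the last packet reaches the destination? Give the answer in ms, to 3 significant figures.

Per-hop transmission t_tx = L/R = 1208/10500000 = 0.115048 ms.
Per-hop propagation t_prop = 896/180000000 = 0.00497778 ms.
Pipeline fill: first packet needs 4·t_tx to clear all hops; remaining 197 packets each add one t_tx.
Total = (4+198-1)·t_tx + 4·t_prop = 201·0.115048 + 4·0.00497778 = 23.1 ms.

23.1 ms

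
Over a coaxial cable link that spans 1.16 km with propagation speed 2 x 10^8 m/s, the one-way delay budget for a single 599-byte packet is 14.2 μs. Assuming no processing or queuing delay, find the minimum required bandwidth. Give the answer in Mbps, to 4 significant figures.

L = 4792 bits.
Propagation delay = 1160 / 200000000 = 5.8 μs.
Transmission budget = 14.2 − 5.8 = 8.4 μs.
R ≥ L / t_tx = 4792 bits / 8.4e-06 s = 570.5 Mbps.

570.5 Mbps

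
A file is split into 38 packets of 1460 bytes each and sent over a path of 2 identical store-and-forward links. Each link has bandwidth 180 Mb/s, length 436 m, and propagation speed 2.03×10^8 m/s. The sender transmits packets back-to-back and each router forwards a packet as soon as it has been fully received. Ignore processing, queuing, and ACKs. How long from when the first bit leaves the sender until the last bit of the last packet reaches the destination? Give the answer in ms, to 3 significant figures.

Per-hop transmission t_tx = L/R = 11680/180000000 = 0.0648889 ms.
Per-hop propagation t_prop = 436/2.03e+08 = 0.00214778 ms.
Pipeline fill: first packet needs 2·t_tx to clear all hops; remaining 37 packets each add one t_tx.
Total = (2+38-1)·t_tx + 2·t_prop = 39·0.0648889 + 2·0.00214778 = 2.53 ms.

2.53 ms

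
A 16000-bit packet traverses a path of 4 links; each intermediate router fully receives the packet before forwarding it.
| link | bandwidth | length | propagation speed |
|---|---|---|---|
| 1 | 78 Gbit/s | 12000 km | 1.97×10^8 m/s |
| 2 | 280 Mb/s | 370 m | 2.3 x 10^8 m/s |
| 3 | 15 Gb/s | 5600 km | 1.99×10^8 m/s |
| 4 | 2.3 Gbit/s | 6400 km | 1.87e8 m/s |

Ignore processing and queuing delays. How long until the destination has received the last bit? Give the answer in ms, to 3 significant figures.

123 ms

Transmission delays (L/R per hop): 0.000205128, 0.0571429, 0.00106667, 0.00695652 ms; sum = 0.0653712 ms.
Propagation delays (d/s per hop): 60.9137, 0.0016087, 28.1407, 34.2246 ms; sum = 123.281 ms.
End-to-end = 123 ms.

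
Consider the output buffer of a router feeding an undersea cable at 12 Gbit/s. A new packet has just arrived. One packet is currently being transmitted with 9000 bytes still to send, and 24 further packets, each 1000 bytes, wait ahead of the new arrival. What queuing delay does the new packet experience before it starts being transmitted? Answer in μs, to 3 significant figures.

22.0 μs

Each queued packet: L/R = 8000/12000000000 = 0.666667 μs.
24 queued → 16 μs.
Plus remaining 72000 bits of current packet: 6 μs.
Queuing delay = 22.0 μs.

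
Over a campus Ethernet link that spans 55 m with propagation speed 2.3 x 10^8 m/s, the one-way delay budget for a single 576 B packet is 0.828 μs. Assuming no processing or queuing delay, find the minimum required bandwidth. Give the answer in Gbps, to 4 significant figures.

7.825 Gbps

L = 4608 bits.
Propagation delay = 55 / 2.3e+08 = 0.23913 μs.
Transmission budget = 0.828 − 0.23913 = 0.58887 μs.
R ≥ L / t_tx = 4608 bits / 5.8887e-07 s = 7.825 Gbps.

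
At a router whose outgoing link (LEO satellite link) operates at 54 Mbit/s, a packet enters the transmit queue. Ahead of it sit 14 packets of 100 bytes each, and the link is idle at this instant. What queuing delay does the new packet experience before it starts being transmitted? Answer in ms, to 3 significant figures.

0.207 ms

Each queued packet: L/R = 800/54000000 = 0.0148148 ms.
14 queued → 0.207407 ms.
Queuing delay = 0.207 ms.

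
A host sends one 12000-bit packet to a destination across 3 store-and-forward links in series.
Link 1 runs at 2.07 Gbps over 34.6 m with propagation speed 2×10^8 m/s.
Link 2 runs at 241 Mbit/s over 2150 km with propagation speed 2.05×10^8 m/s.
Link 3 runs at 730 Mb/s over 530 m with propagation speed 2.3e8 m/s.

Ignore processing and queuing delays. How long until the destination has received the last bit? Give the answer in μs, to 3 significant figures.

10600 μs

Transmission delays (L/R per hop): 5.7971, 49.7925, 16.4384 μs; sum = 72.028 μs.
Propagation delays (d/s per hop): 0.173, 10487.8, 2.30435 μs; sum = 10490.3 μs.
End-to-end = 10600 μs.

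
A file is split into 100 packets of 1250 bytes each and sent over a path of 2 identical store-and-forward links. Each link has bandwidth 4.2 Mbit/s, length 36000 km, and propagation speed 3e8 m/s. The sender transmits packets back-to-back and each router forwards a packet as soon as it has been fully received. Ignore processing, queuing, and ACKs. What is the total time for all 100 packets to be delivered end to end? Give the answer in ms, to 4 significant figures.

Per-hop transmission t_tx = L/R = 10000/4200000 = 2.38095 ms.
Per-hop propagation t_prop = 36000000/300000000 = 120 ms.
Pipeline fill: first packet needs 2·t_tx to clear all hops; remaining 99 packets each add one t_tx.
Total = (2+100-1)·t_tx + 2·t_prop = 101·2.38095 + 2·120 = 480.5 ms.

480.5 ms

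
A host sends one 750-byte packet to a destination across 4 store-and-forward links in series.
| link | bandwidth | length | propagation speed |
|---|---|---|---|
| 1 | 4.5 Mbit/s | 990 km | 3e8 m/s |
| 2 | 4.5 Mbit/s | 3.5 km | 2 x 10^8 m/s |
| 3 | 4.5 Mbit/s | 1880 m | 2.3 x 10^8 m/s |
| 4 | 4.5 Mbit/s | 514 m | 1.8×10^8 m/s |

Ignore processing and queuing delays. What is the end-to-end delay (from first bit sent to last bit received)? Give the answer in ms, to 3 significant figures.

L = 750 × 8 = 6000 bits.
Transmission delay per hop = L/R = 6000/4500000 = 1.33333 ms; 4 hops → 5.33333 ms.
Propagation delays (d/s per hop): 3.3, 0.0175, 0.00817391, 0.00285556 ms; sum = 3.32853 ms.
End-to-end = 8.66 ms.

8.66 ms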